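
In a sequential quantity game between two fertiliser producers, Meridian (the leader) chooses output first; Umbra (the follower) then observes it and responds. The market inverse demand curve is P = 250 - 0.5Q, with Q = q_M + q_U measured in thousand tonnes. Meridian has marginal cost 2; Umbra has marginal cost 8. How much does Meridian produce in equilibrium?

Solve by backward induction. Given q_M, the follower Umbra maximises π_U = (250 - (1/2)q_M - (1/2)q_U)q_U - 8q_U.
Setting the follower's marginal profit to zero, 242 - (1/2)q_M - q_U = 0, i.e. q_U = (242 - (1/2)q_M).
The leader anticipates this reaction. Substituting into P = 250 - 0.5Q gives P = 129 - (1/4)q_M, so π_M = (129 - (1/4)q_M)q_M - 2q_M.
Maximising: ∂π_M/∂q_M = 127 - (1/2)q_M = 0, giving q_M = 254.
Then q_U = (242 - (1/2)·254) = 115.

254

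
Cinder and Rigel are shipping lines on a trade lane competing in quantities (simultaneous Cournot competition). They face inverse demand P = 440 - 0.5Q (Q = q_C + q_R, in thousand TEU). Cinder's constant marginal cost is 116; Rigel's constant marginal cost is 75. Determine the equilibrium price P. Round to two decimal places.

210.33

Cinder's profit: π_C = (440 - 0.5Q)q_C - (116q_C). Setting ∂π_C/∂q_C = 0: 324 - q_C - (1/2)(q_R) = 0.
Rigel's profit: π_R = (440 - 0.5Q)q_R - (75q_R). Setting ∂π_R/∂q_R = 0: 365 - q_R - (1/2)(q_C) = 0.
Best responses: q_C = (324 - (1/2)q_R), q_R = (365 - (1/2)q_C).
Solving the pair: q_C = 566/3, q_R = 812/3.
Total output Q = 1378/3, so price P = 440 - (1/2)·(1378/3) = 631/3.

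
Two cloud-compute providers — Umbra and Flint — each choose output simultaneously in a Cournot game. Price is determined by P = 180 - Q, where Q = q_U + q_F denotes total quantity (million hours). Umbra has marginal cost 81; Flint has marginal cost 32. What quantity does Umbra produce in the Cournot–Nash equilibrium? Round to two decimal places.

Umbra's profit: π_U = (180 - Q)q_U - (81q_U). Setting ∂π_U/∂q_U = 0: 99 - 2q_U - (q_F) = 0.
Flint's profit: π_F = (180 - Q)q_F - (32q_F). Setting ∂π_F/∂q_F = 0: 148 - 2q_F - (q_U) = 0.
Best responses: q_U = (99 - q_F)/2, q_F = (148 - q_U)/2.
Solving the pair: q_U = 50/3, q_F = 197/3.

16.67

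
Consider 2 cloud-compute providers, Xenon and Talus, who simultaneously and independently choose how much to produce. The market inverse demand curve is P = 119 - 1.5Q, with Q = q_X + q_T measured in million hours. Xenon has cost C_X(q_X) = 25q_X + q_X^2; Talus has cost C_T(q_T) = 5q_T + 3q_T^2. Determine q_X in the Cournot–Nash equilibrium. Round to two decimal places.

Xenon's profit: π_X = (119 - 1.5Q)q_X - (25q_X + q_X²). Setting ∂π_X/∂q_X = 0: 94 - 5q_X - (3/2)(q_T) = 0.
Talus's profit: π_T = (119 - 1.5Q)q_T - (5q_T + 3q_T²). Setting ∂π_T/∂q_T = 0: 114 - 9q_T - (3/2)(q_X) = 0.
Rearranging gives the reaction functions q_X = (94 - (3/2)q_T)/5 and q_T = (114 - (3/2)q_X)/9.
Substituting one into the other gives q_X = 300/19 and q_T = 572/57.

15.79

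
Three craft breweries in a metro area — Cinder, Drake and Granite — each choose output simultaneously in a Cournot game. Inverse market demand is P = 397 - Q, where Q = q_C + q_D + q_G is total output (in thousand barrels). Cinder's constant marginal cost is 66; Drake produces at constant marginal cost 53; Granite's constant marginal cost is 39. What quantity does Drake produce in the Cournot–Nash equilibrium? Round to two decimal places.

Cinder's profit: π_C = (397 - Q)q_C - (66q_C). Setting ∂π_C/∂q_C = 0: 331 - 2q_C - (q_D + q_G) = 0.
Drake's first-order condition: 344 - 2q_D - (q_C + q_G) = 0.
Granite's first-order condition: 358 - 2q_G - (q_C + q_D) = 0.
Adding the 3 first-order conditions: 1033 − 4Q = 0, so Q = 1033/4.
Back-substituting: q_C = (331 − 1033/4) = 291/4, q_D = (344 − 1033/4) = 343/4, q_G = (358 − 1033/4) = 399/4.

85.75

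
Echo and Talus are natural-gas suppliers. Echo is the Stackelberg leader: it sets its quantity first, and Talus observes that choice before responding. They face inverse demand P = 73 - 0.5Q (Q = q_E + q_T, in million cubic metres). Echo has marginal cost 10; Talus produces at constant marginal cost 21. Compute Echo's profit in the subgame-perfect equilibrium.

Solve by backward induction. Given q_E, the follower Talus maximises π_T = (73 - (1/2)q_E - (1/2)q_T)q_T - 21q_T.
Follower FOC: 52 - (1/2)q_E - q_T = 0, so q_T(q_E) = (52 - (1/2)q_E).
Echo substitutes q_T(q_E) into its own profit: π_E = q_E(73 - (1/2)q_E - (52 - (1/2)q_E)/2) - 10q_E = (47 - (1/4)q_E)q_E - 10q_E.
The leader's first-order condition 37 - (1/2)q_E = 0 yields q_E = 74.
Then q_T = (52 - (1/2)·74) = 15.
Price P = 73 - (1/2)·89 = 57/2.
Echo's profit: (57/2 - 10)·74 = 1369.

1369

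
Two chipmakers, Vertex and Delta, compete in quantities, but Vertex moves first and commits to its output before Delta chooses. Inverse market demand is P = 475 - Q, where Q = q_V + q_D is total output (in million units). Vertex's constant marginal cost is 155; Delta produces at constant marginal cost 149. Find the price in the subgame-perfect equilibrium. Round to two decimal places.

Solve by backward induction. Given q_V, the follower Delta maximises π_D = (475 - q_V - q_D)q_D - 149q_D.
Follower FOC: 326 - q_V - 2q_D = 0, so q_D(q_V) = (326 - q_V)/2.
Vertex substitutes q_D(q_V) into its own profit: π_V = q_V(475 - q_V - (326 - q_V)/2) - 155q_V = (312 - (1/2)q_V)q_V - 155q_V.
The leader's first-order condition 157 - q_V = 0 yields q_V = 157.
Then q_D = (326 - 157)/2 = 169/2.
Total output Q = 483/2, so price P = 475 - 483/2 = 467/2.

233.50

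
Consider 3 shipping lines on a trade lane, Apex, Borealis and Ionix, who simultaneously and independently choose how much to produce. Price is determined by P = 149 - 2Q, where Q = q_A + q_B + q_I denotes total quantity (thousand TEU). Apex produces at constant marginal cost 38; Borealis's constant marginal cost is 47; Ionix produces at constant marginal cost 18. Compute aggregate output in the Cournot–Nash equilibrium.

43

Apex's profit: π_A = (149 - 2Q)q_A - (38q_A). Setting ∂π_A/∂q_A = 0: 111 - 4q_A - 2(q_B + q_I) = 0.
Borealis's first-order condition: 102 - 4q_B - 2(q_A + q_I) = 0.
Ionix's first-order condition: 131 - 4q_I - 2(q_A + q_B) = 0.
Adding the 3 conditions: 344 − 4Q − 4Q = 0, i.e. Q = 43.
Back-substituting: q_A = (111 − 86)/2 = 25/2, q_B = (102 − 86)/2 = 8, q_I = (131 − 86)/2 = 45/2.
Total output Q = 25/2 + 8 + 45/2 = 43.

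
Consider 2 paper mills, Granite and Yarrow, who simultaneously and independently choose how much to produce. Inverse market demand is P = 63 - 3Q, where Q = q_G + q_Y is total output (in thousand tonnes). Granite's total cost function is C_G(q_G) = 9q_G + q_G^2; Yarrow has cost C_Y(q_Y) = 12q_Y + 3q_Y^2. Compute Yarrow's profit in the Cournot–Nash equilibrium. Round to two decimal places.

47.97

Granite's profit: π_G = (63 - 3Q)q_G - (9q_G + q_G²). Setting ∂π_G/∂q_G = 0: 54 - 8q_G - 3(q_Y) = 0.
Yarrow's first-order condition: 51 - 12q_Y - 3(q_G) = 0.
Rearranging gives the reaction functions q_G = (54 - 3q_Y)/8 and q_Y = (51 - 3q_G)/12.
Solving the pair: q_G = 165/29, q_Y = 82/29.
Price P = 63 - 3·(247/29) = 1086/29.
Yarrow's profit: (1086/29)·(82/29) - 12·(82/29) - 3(82/29)² = 47.9715.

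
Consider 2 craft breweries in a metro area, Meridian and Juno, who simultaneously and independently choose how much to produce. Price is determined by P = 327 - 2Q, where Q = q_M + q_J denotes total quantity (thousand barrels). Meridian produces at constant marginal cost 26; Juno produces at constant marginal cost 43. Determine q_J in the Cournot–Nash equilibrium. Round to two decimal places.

44.50

Meridian's profit: π_M = (327 - 2Q)q_M - (26q_M). Setting ∂π_M/∂q_M = 0: 301 - 4q_M - 2(q_J) = 0.
Juno's first-order condition: 284 - 4q_J - 2(q_M) = 0.
Best responses: q_M = (301 - 2q_J)/4, q_J = (284 - 2q_M)/4.
Substituting one into the other gives q_M = 53 and q_J = 89/2.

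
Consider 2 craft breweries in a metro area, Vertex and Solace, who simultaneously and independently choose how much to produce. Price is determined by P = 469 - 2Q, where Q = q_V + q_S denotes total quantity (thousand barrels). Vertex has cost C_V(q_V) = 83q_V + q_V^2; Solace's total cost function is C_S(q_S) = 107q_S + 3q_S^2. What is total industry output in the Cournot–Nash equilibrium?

Vertex's profit: π_V = (469 - 2Q)q_V - (83q_V + q_V²). Setting ∂π_V/∂q_V = 0: 386 - 6q_V - 2(q_S) = 0.
Solace's first-order condition: 362 - 10q_S - 2(q_V) = 0.
Best responses: q_V = (386 - 2q_S)/6, q_S = (362 - 2q_V)/10.
Solving the pair: q_V = 56, q_S = 25.
Total output Q = 56 + 25 = 81.

81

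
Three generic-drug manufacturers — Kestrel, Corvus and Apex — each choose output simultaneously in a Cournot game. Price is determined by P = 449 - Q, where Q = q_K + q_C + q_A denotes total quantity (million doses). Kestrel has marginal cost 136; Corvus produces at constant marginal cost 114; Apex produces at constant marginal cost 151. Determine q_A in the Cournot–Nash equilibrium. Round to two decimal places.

Kestrel's profit: π_K = (449 - Q)q_K - (136q_K). Setting ∂π_K/∂q_K = 0: 313 - 2q_K - (q_C + q_A) = 0.
Corvus's profit: π_C = (449 - Q)q_C - (114q_C). Setting ∂π_C/∂q_C = 0: 335 - 2q_C - (q_K + q_A) = 0.
Apex's first-order condition: 298 - 2q_A - (q_K + q_C) = 0.
Summing all 3 equations gives 946 − 4Q = 0, hence Q = 473/2.
Back-substituting: q_K = (313 − 473/2) = 153/2, q_C = (335 − 473/2) = 197/2, q_A = (298 − 473/2) = 123/2.

61.50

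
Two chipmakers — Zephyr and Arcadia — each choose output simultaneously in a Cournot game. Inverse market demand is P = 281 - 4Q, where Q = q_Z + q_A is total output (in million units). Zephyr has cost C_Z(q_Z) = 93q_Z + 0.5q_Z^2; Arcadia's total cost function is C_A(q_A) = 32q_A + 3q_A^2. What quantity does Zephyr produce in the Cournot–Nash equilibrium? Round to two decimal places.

14.87

Zephyr's profit: π_Z = (281 - 4Q)q_Z - (93q_Z + (1/2)q_Z²). Setting ∂π_Z/∂q_Z = 0: 188 - 9q_Z - 4(q_A) = 0.
Arcadia's first-order condition: 249 - 14q_A - 4(q_Z) = 0.
Best responses: q_Z = (188 - 4q_A)/9, q_A = (249 - 4q_Z)/14.
Substituting one into the other gives q_Z = 818/55 and q_A = 1489/110.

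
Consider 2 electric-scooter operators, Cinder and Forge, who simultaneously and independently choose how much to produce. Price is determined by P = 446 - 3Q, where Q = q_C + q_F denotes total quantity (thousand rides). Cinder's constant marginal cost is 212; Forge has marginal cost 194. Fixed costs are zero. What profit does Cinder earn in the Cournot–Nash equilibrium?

1728

Cinder's profit: π_C = (446 - 3Q)q_C - (212q_C). Setting ∂π_C/∂q_C = 0: 234 - 6q_C - 3(q_F) = 0.
Forge's profit: π_F = (446 - 3Q)q_F - (194q_F). Setting ∂π_F/∂q_F = 0: 252 - 6q_F - 3(q_C) = 0.
Rearranging gives the reaction functions q_C = (234 - 3q_F)/6 and q_F = (252 - 3q_C)/6.
Solving the pair: q_C = 24, q_F = 30.
Price P = 446 - 3·54 = 284.
Cinder's profit: (284 - 212)·24 = 1728.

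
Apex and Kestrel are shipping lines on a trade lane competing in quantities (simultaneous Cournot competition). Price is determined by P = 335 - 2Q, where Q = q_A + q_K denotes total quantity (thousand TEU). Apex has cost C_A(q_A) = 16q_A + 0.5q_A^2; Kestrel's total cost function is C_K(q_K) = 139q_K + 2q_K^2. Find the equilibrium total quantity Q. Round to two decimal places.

Apex's profit: π_A = (335 - 2Q)q_A - (16q_A + (1/2)q_A²). Setting ∂π_A/∂q_A = 0: 319 - 5q_A - 2(q_K) = 0.
Kestrel's profit: π_K = (335 - 2Q)q_K - (139q_K + 2q_K²). Setting ∂π_K/∂q_K = 0: 196 - 8q_K - 2(q_A) = 0.
So q_A = (319 - 2q_K)/5 and q_K = (196 - 2q_A)/8.
Solving the pair: q_A = 60, q_K = 19/2.
Total output Q = 60 + 19/2 = 139/2.

69.50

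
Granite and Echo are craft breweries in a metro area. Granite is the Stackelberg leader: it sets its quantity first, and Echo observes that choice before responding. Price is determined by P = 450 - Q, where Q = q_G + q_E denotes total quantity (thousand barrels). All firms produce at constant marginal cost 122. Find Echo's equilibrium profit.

Solve by backward induction. Given q_G, the follower Echo maximises π_E = (450 - q_G - q_E)q_E - 122q_E.
Setting the follower's marginal profit to zero, 328 - q_G - 2q_E = 0, i.e. q_E = (328 - q_G)/2.
The leader anticipates this reaction. Substituting into P = 450 - Q gives P = 286 - (1/2)q_G, so π_G = (286 - (1/2)q_G)q_G - 122q_G.
Maximising: ∂π_G/∂q_G = 164 - q_G = 0, giving q_G = 164.
Then q_E = (328 - 164)/2 = 82.
Price P = 450 - 246 = 204.
Echo's profit: (204 - 122)·82 = 6724.

6724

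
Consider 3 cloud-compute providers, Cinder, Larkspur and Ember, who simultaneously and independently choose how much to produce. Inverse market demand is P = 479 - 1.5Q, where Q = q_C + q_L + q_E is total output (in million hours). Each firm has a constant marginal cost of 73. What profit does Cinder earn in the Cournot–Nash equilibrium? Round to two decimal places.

Each firm earns π_i = (479 - 1.5Q)q_i - 73q_i.
First-order condition (treating rivals' output as given): 406 - 3q_i - (3/2)·Σ_{j≠i} q_j = 0.
With identical firms every q_j equals q_i, so Σ_{j≠i} q_j = 2q_i and 406 = 6q_i, giving q_i = 203/3.
Price P = 479 - (3/2)·203 = 349/2.
Cinder's profit: (349/2 - 73)·(203/3) = 6868.1667.

6868.17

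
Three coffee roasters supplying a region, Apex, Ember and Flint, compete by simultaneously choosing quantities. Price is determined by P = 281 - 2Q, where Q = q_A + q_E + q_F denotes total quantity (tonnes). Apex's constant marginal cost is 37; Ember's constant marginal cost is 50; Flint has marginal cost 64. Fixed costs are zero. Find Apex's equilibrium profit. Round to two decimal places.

Apex's profit: π_A = (281 - 2Q)q_A - (37q_A). Setting ∂π_A/∂q_A = 0: 244 - 4q_A - 2(q_E + q_F) = 0.
Ember's first-order condition: 231 - 4q_E - 2(q_A + q_F) = 0.
Flint's first-order condition: 217 - 4q_F - 2(q_A + q_E) = 0.
Adding the 3 first-order conditions: 692 − 8Q = 0, so Q = 173/2.
Back-substituting: q_A = (244 − 173)/2 = 71/2, q_E = (231 − 173)/2 = 29, q_F = (217 − 173)/2 = 22.
Price P = 281 - 2·(173/2) = 108.
Apex's profit: (108 - 37)·(71/2) = 2520.5000.

2520.50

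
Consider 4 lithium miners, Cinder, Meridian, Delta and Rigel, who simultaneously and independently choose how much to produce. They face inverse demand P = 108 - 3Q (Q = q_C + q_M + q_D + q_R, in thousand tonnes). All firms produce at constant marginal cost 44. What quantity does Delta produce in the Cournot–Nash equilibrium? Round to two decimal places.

4.27

Each firm earns π_i = (108 - 3Q)q_i - 44q_i.
First-order condition (treating rivals' output as given): 64 - 6q_i - 3·Σ_{j≠i} q_j = 0.
By symmetry each firm produces the same amount; substituting Σ_{j≠i} q_j = 3q_i yields q_i = 64/15.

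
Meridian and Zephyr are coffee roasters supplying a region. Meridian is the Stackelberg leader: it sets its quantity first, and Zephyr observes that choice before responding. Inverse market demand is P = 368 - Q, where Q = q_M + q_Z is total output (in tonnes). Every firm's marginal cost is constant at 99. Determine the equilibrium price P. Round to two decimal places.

166.25

Solve by backward induction. Given q_M, the follower Zephyr maximises π_Z = (368 - q_M - q_Z)q_Z - 99q_Z.
Follower FOC: 269 - q_M - 2q_Z = 0, so q_Z(q_M) = (269 - q_M)/2.
Meridian substitutes q_Z(q_M) into its own profit: π_M = q_M(368 - q_M - (269 - q_M)/2) - 99q_M = (467/2 - (1/2)q_M)q_M - 99q_M.
Maximising: ∂π_M/∂q_M = 269/2 - q_M = 0, giving q_M = 269/2.
Then q_Z = (269 - 269/2)/2 = 269/4.
Total output Q = 807/4, so price P = 368 - 807/4 = 665/4.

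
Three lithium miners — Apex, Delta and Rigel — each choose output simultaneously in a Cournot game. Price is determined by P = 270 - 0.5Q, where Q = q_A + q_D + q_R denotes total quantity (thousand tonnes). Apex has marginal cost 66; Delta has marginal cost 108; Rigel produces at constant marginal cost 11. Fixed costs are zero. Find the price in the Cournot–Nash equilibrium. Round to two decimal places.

Apex's profit: π_A = (270 - 0.5Q)q_A - (66q_A). Setting ∂π_A/∂q_A = 0: 204 - q_A - (1/2)(q_D + q_R) = 0.
Delta's profit: π_D = (270 - 0.5Q)q_D - (108q_D). Setting ∂π_D/∂q_D = 0: 162 - q_D - (1/2)(q_A + q_R) = 0.
Rigel's first-order condition: 259 - q_R - (1/2)(q_A + q_D) = 0.
Adding the 3 conditions: 625 − Q − Q = 0, i.e. Q = 625/2.
Back-substituting: q_A = (204 − 625/4)/(1/2) = 191/2, q_D = (162 − 625/4)/(1/2) = 23/2, q_R = (259 − 625/4)/(1/2) = 411/2.
Total output Q = 625/2, so price P = 270 - (1/2)·(625/2) = 455/4.

113.75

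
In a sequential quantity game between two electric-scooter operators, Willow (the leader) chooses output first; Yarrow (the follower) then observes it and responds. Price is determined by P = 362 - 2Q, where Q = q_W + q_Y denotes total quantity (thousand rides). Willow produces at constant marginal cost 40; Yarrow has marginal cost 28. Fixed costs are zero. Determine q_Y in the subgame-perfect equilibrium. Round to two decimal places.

The follower Yarrow best-responds to any q_W: π_Y = (362 - 2Q)q_Y - 28q_Y.
∂π_Y/∂q_Y = 334 - 2q_W - 4q_Y = 0 gives the reaction function q_Y = (334 - 2q_W)/4.
Willow substitutes q_Y(q_W) into its own profit: π_W = q_W(362 - 2q_W - (334 - 2q_W)/2) - 40q_W = (195 - q_W)q_W - 40q_W.
The leader's first-order condition 155 - 2q_W = 0 yields q_W = 155/2.
Then q_Y = (334 - 2·(155/2))/4 = 179/4.

44.75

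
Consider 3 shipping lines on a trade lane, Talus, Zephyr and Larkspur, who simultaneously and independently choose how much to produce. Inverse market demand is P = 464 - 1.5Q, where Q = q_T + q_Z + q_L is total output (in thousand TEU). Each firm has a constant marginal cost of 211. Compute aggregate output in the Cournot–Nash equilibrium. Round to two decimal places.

126.50

A representative firm's profit is π_i = q_i(464 - 1.5Q) - 211q_i.
First-order condition (treating rivals' output as given): 253 - 3q_i - (3/2)·Σ_{j≠i} q_j = 0.
With identical firms every q_j equals q_i, so Σ_{j≠i} q_j = 2q_i and 253 = 6q_i, giving q_i = 253/6.
Total output Q = 253/6 + 253/6 + 253/6 = 253/2.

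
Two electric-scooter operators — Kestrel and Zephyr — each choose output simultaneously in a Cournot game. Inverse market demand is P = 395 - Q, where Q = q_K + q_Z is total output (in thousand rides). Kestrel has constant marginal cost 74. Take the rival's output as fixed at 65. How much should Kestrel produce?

With the rival's output fixed at 65, Kestrel's profit is π_K = (395 - 65 - q_K)q_K - (74q_K) = (330 - q_K)q_K - (74q_K).
∂π_K/∂q_K = 256 - 2q_K = 0, so q_K = 128.

128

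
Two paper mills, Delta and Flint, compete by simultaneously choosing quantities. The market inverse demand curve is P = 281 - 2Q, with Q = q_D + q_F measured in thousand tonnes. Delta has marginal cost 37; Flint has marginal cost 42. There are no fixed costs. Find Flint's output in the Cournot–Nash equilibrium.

39

Delta's profit: π_D = (281 - 2Q)q_D - (37q_D). Setting ∂π_D/∂q_D = 0: 244 - 4q_D - 2(q_F) = 0.
Flint's first-order condition: 239 - 4q_F - 2(q_D) = 0.
Best responses: q_D = (244 - 2q_F)/4, q_F = (239 - 2q_D)/4.
Solving the pair: q_D = 83/2, q_F = 39.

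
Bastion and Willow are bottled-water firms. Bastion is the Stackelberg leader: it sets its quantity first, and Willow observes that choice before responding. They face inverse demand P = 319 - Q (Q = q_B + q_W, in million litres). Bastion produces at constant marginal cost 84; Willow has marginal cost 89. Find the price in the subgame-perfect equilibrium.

Solve by backward induction. Given q_B, the follower Willow maximises π_W = (319 - q_B - q_W)q_W - 89q_W.
Setting the follower's marginal profit to zero, 230 - q_B - 2q_W = 0, i.e. q_W = (230 - q_B)/2.
The leader anticipates this reaction. Substituting into P = 319 - Q gives P = 204 - (1/2)q_B, so π_B = (204 - (1/2)q_B)q_B - 84q_B.
The leader's first-order condition 120 - q_B = 0 yields q_B = 120.
Then q_W = (230 - 120)/2 = 55.
Total output Q = 175, so price P = 319 - 175 = 144.

144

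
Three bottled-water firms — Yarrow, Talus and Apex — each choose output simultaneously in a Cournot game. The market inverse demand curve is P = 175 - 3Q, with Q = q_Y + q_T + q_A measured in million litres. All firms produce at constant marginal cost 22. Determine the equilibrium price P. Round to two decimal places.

A representative firm's profit is π_i = q_i(175 - 3Q) - 22q_i.
First-order condition (treating rivals' output as given): 153 - 6q_i - 3·Σ_{j≠i} q_j = 0.
By symmetry each firm produces the same amount; substituting Σ_{j≠i} q_j = 2q_i yields q_i = 153/12 = 51/4.
Total output Q = 153/4, so price P = 175 - 3·(153/4) = 241/4.

60.25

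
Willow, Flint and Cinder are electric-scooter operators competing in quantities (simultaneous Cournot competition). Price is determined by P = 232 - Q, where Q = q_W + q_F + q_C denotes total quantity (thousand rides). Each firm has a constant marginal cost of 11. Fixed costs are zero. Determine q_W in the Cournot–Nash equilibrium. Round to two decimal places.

55.25

A representative firm's profit is π_i = q_i(232 - Q) - 11q_i.
First-order condition (treating rivals' output as given): 221 - 2q_i - Σ_{j≠i} q_j = 0.
With identical firms every q_j equals q_i, so Σ_{j≠i} q_j = 2q_i and 221 = 4q_i, giving q_i = 221/4.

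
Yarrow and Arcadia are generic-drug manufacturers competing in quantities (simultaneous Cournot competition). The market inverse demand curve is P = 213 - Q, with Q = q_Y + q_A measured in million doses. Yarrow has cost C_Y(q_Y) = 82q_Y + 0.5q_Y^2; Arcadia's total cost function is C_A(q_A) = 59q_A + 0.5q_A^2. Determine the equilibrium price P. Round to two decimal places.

141.75

Yarrow's profit: π_Y = (213 - Q)q_Y - (82q_Y + (1/2)q_Y²). Setting ∂π_Y/∂q_Y = 0: 131 - 3q_Y - (q_A) = 0.
Arcadia's first-order condition: 154 - 3q_A - (q_Y) = 0.
So q_Y = (131 - q_A)/3 and q_A = (154 - q_Y)/3.
Substituting one into the other gives q_Y = 239/8 and q_A = 331/8.
Total output Q = 285/4, so price P = 213 - 285/4 = 567/4.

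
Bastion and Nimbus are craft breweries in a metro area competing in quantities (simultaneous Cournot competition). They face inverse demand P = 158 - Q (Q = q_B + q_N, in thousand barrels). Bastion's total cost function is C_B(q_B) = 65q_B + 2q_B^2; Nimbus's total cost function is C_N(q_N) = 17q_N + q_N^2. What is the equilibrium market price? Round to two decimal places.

115.22

Bastion's profit: π_B = (158 - Q)q_B - (65q_B + 2q_B²). Setting ∂π_B/∂q_B = 0: 93 - 6q_B - (q_N) = 0.
Nimbus's profit: π_N = (158 - Q)q_N - (17q_N + q_N²). Setting ∂π_N/∂q_N = 0: 141 - 4q_N - (q_B) = 0.
Best responses: q_B = (93 - q_N)/6, q_N = (141 - q_B)/4.
Solving the pair: q_B = 231/23, q_N = 753/23.
Total output Q = 984/23, so price P = 158 - 984/23 = 115.2174.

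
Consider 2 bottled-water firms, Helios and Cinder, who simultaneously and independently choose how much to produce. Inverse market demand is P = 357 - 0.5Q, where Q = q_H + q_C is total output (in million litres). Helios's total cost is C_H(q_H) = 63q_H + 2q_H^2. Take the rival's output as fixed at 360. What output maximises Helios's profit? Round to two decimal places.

With the rival's output fixed at 360, Helios's profit is π_H = (357 - (1/2)·360 - (1/2)q_H)q_H - (63q_H + 2q_H²) = (177 - (1/2)q_H)q_H - (63q_H + 2q_H²).
∂π_H/∂q_H = 114 - 5q_H = 0, so q_H = 114/5.

22.80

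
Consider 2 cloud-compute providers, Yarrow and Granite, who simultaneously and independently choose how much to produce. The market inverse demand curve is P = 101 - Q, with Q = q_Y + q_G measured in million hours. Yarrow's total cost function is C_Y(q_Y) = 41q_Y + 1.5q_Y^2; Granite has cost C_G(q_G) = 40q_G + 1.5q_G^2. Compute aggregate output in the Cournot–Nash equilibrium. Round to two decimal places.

20.17

Yarrow's profit: π_Y = (101 - Q)q_Y - (41q_Y + (3/2)q_Y²). Setting ∂π_Y/∂q_Y = 0: 60 - 5q_Y - (q_G) = 0.
Granite's profit: π_G = (101 - Q)q_G - (40q_G + (3/2)q_G²). Setting ∂π_G/∂q_G = 0: 61 - 5q_G - (q_Y) = 0.
Rearranging gives the reaction functions q_Y = (60 - q_G)/5 and q_G = (61 - q_Y)/5.
Substituting one into the other gives q_Y = 239/24 and q_G = 245/24.
Total output Q = 239/24 + 245/24 = 121/6.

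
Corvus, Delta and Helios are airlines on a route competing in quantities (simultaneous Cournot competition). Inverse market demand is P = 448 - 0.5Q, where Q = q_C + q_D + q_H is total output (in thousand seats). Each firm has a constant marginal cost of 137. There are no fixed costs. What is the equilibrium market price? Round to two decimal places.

Each firm earns π_i = (448 - 0.5Q)q_i - 137q_i.
First-order condition (treating rivals' output as given): 311 - q_i - (1/2)·Σ_{j≠i} q_j = 0.
With identical firms every q_j equals q_i, so Σ_{j≠i} q_j = 2q_i and 311 = 2q_i, giving q_i = 311/2.
Total output Q = 933/2, so price P = 448 - (1/2)·(933/2) = 859/4.

214.75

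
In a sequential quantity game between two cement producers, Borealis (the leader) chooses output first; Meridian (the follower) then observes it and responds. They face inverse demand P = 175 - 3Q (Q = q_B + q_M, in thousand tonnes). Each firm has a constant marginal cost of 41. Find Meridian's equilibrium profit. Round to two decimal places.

374.08

Solve by backward induction. Given q_B, the follower Meridian maximises π_M = (175 - 3q_B - 3q_M)q_M - 41q_M.
∂π_M/∂q_M = 134 - 3q_B - 6q_M = 0 gives the reaction function q_M = (134 - 3q_B)/6.
The leader anticipates this reaction. Substituting into P = 175 - 3Q gives P = 108 - (3/2)q_B, so π_B = (108 - (3/2)q_B)q_B - 41q_B.
Leader FOC: 67 - 3q_B = 0, so q_B = 67/3.
Then q_M = (134 - 3·(67/3))/6 = 67/6.
Price P = 175 - 3·(67/2) = 149/2.
Meridian's profit: (149/2 - 41)·(67/6) = 374.0833.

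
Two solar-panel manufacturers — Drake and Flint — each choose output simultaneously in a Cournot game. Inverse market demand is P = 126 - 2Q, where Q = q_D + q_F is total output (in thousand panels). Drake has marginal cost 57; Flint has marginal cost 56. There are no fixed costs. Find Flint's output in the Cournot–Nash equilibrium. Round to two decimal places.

Drake's profit: π_D = (126 - 2Q)q_D - (57q_D). Setting ∂π_D/∂q_D = 0: 69 - 4q_D - 2(q_F) = 0.
Flint's first-order condition: 70 - 4q_F - 2(q_D) = 0.
Best responses: q_D = (69 - 2q_F)/4, q_F = (70 - 2q_D)/4.
Substituting one into the other gives q_D = 34/3 and q_F = 71/6.

11.83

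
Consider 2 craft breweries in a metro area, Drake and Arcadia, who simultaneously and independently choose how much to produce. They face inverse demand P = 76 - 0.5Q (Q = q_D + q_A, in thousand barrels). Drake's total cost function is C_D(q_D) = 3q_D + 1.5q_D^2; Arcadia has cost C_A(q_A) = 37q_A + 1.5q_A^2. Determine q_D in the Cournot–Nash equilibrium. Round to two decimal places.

17.30

Drake's profit: π_D = (76 - 0.5Q)q_D - (3q_D + (3/2)q_D²). Setting ∂π_D/∂q_D = 0: 73 - 4q_D - (1/2)(q_A) = 0.
Arcadia's profit: π_A = (76 - 0.5Q)q_A - (37q_A + (3/2)q_A²). Setting ∂π_A/∂q_A = 0: 39 - 4q_A - (1/2)(q_D) = 0.
Rearranging gives the reaction functions q_D = (73 - (1/2)q_A)/4 and q_A = (39 - (1/2)q_D)/4.
Solving the pair: q_D = 1090/63, q_A = 478/63.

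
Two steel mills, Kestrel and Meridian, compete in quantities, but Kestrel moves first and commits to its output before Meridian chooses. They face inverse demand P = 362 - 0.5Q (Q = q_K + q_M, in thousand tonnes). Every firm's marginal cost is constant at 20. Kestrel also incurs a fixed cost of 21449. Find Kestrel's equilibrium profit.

The follower Meridian best-responds to any q_K: π_M = (362 - 0.5Q)q_M - 20q_M.
Setting the follower's marginal profit to zero, 342 - (1/2)q_K - q_M = 0, i.e. q_M = (342 - (1/2)q_K).
The leader anticipates this reaction. Substituting into P = 362 - 0.5Q gives P = 191 - (1/4)q_K, so π_K = (191 - (1/4)q_K)q_K - 20q_K.
Leader FOC: 171 - (1/2)q_K = 0, so q_K = 342.
Then q_M = (342 - (1/2)·342) = 171.
Price P = 362 - (1/2)·513 = 211/2.
Kestrel's profit: (211/2 - 20)·342 - 21449 = 7792.

7792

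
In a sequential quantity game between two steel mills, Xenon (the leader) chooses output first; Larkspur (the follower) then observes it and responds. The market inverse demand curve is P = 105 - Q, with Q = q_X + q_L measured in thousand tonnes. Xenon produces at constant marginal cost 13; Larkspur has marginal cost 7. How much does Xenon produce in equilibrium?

43

Solve by backward induction. Given q_X, the follower Larkspur maximises π_L = (105 - q_X - q_L)q_L - 7q_L.
Setting the follower's marginal profit to zero, 98 - q_X - 2q_L = 0, i.e. q_L = (98 - q_X)/2.
Xenon substitutes q_L(q_X) into its own profit: π_X = q_X(105 - q_X - (98 - q_X)/2) - 13q_X = (56 - (1/2)q_X)q_X - 13q_X.
Leader FOC: 43 - q_X = 0, so q_X = 43.
Then q_L = (98 - 43)/2 = 55/2.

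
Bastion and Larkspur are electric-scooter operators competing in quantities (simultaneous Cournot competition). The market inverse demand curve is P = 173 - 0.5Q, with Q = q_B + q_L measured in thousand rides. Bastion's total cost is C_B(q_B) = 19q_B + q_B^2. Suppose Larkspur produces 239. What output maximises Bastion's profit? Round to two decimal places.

With the rival's output fixed at 239, Bastion's profit is π_B = (173 - (1/2)·239 - (1/2)q_B)q_B - (19q_B + q_B²) = (107/2 - (1/2)q_B)q_B - (19q_B + q_B²).
∂π_B/∂q_B = 69/2 - 3q_B = 0, so q_B = 23/2.

11.50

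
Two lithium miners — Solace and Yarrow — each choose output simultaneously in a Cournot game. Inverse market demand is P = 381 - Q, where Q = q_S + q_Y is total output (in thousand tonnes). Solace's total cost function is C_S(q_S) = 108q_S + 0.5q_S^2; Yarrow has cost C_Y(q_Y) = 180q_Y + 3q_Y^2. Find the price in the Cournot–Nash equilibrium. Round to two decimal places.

Solace's profit: π_S = (381 - Q)q_S - (108q_S + (1/2)q_S²). Setting ∂π_S/∂q_S = 0: 273 - 3q_S - (q_Y) = 0.
Yarrow's first-order condition: 201 - 8q_Y - (q_S) = 0.
So q_S = (273 - q_Y)/3 and q_Y = (201 - q_S)/8.
Substituting one into the other gives q_S = 1983/23 and q_Y = 330/23.
Total output Q = 100.5652, so price P = 381 - 100.5652 = 280.4348.

280.43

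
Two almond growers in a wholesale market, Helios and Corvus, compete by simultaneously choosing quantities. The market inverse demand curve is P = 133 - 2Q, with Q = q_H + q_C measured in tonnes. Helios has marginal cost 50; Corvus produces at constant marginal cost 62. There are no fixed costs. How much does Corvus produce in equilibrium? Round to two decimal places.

9.83

Helios's profit: π_H = (133 - 2Q)q_H - (50q_H). Setting ∂π_H/∂q_H = 0: 83 - 4q_H - 2(q_C) = 0.
Corvus's profit: π_C = (133 - 2Q)q_C - (62q_C). Setting ∂π_C/∂q_C = 0: 71 - 4q_C - 2(q_H) = 0.
Best responses: q_H = (83 - 2q_C)/4, q_C = (71 - 2q_H)/4.
Substituting one into the other gives q_H = 95/6 and q_C = 59/6.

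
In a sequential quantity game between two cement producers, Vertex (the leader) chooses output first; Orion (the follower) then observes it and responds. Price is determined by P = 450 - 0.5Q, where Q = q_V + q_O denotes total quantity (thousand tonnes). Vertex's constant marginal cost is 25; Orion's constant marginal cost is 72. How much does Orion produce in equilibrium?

142

Solve by backward induction. Given q_V, the follower Orion maximises π_O = (450 - (1/2)q_V - (1/2)q_O)q_O - 72q_O.
∂π_O/∂q_O = 378 - (1/2)q_V - q_O = 0 gives the reaction function q_O = (378 - (1/2)q_V).
Vertex substitutes q_O(q_V) into its own profit: π_V = q_V(450 - (1/2)q_V - (378 - (1/2)q_V)/2) - 25q_V = (261 - (1/4)q_V)q_V - 25q_V.
Maximising: ∂π_V/∂q_V = 236 - (1/2)q_V = 0, giving q_V = 472.
Then q_O = (378 - (1/2)·472) = 142.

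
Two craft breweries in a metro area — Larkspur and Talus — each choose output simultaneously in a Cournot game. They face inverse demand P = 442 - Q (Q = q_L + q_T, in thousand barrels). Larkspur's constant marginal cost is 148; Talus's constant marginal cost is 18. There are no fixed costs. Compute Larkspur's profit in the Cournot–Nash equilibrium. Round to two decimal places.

Larkspur's profit: π_L = (442 - Q)q_L - (148q_L). Setting ∂π_L/∂q_L = 0: 294 - 2q_L - (q_T) = 0.
Talus's profit: π_T = (442 - Q)q_T - (18q_T). Setting ∂π_T/∂q_T = 0: 424 - 2q_T - (q_L) = 0.
Best responses: q_L = (294 - q_T)/2, q_T = (424 - q_L)/2.
Solving the pair: q_L = 164/3, q_T = 554/3.
Price P = 442 - 718/3 = 608/3.
Larkspur's profit: (608/3 - 148)·(164/3) = 2988.4444.

2988.44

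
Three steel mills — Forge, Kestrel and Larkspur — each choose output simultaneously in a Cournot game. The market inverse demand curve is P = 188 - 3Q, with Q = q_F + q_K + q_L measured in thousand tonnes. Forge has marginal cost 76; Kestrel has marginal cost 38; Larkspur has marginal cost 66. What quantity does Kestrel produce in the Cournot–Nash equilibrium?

18

Forge's profit: π_F = (188 - 3Q)q_F - (76q_F). Setting ∂π_F/∂q_F = 0: 112 - 6q_F - 3(q_K + q_L) = 0.
Kestrel's first-order condition: 150 - 6q_K - 3(q_F + q_L) = 0.
Larkspur's first-order condition: 122 - 6q_L - 3(q_F + q_K) = 0.
Adding the 3 conditions: 384 − 6Q − 6Q = 0, i.e. Q = 32.
Back-substituting: q_F = (112 − 96)/3 = 16/3, q_K = (150 − 96)/3 = 18, q_L = (122 − 96)/3 = 26/3.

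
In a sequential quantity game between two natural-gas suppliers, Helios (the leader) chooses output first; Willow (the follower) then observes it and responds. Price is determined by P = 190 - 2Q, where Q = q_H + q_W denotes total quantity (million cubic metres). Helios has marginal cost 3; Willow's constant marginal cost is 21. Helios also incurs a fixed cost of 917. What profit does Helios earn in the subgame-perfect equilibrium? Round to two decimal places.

The follower Willow best-responds to any q_H: π_W = (190 - 2Q)q_W - 21q_W.
Follower FOC: 169 - 2q_H - 4q_W = 0, so q_W(q_H) = (169 - 2q_H)/4.
The leader anticipates this reaction. Substituting into P = 190 - 2Q gives P = 211/2 - q_H, so π_H = (211/2 - q_H)q_H - 3q_H.
Maximising: ∂π_H/∂q_H = 205/2 - 2q_H = 0, giving q_H = 205/4.
Then q_W = (169 - 2·(205/4))/4 = 133/8.
Price P = 190 - 2·(543/8) = 217/4.
Helios's profit: (217/4 - 3)·(205/4) - 917 = 1709.5625.

1709.56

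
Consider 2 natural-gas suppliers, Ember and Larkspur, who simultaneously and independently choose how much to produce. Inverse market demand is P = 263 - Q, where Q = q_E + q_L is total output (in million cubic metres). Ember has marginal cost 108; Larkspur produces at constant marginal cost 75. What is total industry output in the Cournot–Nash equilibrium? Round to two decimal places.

Ember's profit: π_E = (263 - Q)q_E - (108q_E). Setting ∂π_E/∂q_E = 0: 155 - 2q_E - (q_L) = 0.
Larkspur's profit: π_L = (263 - Q)q_L - (75q_L). Setting ∂π_L/∂q_L = 0: 188 - 2q_L - (q_E) = 0.
So q_E = (155 - q_L)/2 and q_L = (188 - q_E)/2.
Solving the pair: q_E = 122/3, q_L = 221/3.
Total output Q = 122/3 + 221/3 = 343/3.

114.33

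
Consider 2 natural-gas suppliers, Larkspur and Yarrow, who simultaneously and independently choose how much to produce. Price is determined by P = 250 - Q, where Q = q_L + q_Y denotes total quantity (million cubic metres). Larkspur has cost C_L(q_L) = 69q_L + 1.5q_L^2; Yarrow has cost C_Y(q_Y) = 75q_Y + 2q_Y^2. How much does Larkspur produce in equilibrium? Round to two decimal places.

31.41

Larkspur's profit: π_L = (250 - Q)q_L - (69q_L + (3/2)q_L²). Setting ∂π_L/∂q_L = 0: 181 - 5q_L - (q_Y) = 0.
Yarrow's first-order condition: 175 - 6q_Y - (q_L) = 0.
So q_L = (181 - q_Y)/5 and q_Y = (175 - q_L)/6.
Substituting one into the other gives q_L = 911/29 and q_Y = 694/29.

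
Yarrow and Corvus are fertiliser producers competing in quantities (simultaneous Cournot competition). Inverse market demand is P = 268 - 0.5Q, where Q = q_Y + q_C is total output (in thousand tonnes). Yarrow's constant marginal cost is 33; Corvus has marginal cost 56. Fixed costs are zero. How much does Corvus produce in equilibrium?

Yarrow's profit: π_Y = (268 - 0.5Q)q_Y - (33q_Y). Setting ∂π_Y/∂q_Y = 0: 235 - q_Y - (1/2)(q_C) = 0.
Corvus's profit: π_C = (268 - 0.5Q)q_C - (56q_C). Setting ∂π_C/∂q_C = 0: 212 - q_C - (1/2)(q_Y) = 0.
Rearranging gives the reaction functions q_Y = (235 - (1/2)q_C) and q_C = (212 - (1/2)q_Y).
Solving the pair: q_Y = 172, q_C = 126.

126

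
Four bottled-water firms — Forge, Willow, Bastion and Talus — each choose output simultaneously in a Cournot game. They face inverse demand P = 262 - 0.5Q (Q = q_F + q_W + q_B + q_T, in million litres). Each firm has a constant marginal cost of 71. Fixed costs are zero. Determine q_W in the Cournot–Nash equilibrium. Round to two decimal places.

Each firm earns π_i = (262 - 0.5Q)q_i - 71q_i.
First-order condition (treating rivals' output as given): 191 - q_i - (1/2)·Σ_{j≠i} q_j = 0.
With identical firms every q_j equals q_i, so Σ_{j≠i} q_j = 3q_i and 191 = (5/2)q_i, giving q_i = 382/5.

76.40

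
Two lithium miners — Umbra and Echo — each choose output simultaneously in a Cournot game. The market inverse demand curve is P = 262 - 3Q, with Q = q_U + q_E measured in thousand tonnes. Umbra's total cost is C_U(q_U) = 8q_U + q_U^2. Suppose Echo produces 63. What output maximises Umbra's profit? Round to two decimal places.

8.13

With the rival's output fixed at 63, Umbra's profit is π_U = (262 - 3·63 - 3q_U)q_U - (8q_U + q_U²) = (73 - 3q_U)q_U - (8q_U + q_U²).
∂π_U/∂q_U = 65 - 8q_U = 0, so q_U = 65/8.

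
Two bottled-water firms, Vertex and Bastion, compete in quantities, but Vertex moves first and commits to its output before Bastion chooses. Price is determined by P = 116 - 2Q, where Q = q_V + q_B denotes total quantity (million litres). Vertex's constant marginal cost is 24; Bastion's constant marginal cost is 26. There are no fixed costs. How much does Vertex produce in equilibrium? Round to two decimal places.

23.50

The follower Bastion best-responds to any q_V: π_B = (116 - 2Q)q_B - 26q_B.
Setting the follower's marginal profit to zero, 90 - 2q_V - 4q_B = 0, i.e. q_B = (90 - 2q_V)/4.
The leader anticipates this reaction. Substituting into P = 116 - 2Q gives P = 71 - q_V, so π_V = (71 - q_V)q_V - 24q_V.
Leader FOC: 47 - 2q_V = 0, so q_V = 47/2.
Then q_B = (90 - 2·(47/2))/4 = 43/4.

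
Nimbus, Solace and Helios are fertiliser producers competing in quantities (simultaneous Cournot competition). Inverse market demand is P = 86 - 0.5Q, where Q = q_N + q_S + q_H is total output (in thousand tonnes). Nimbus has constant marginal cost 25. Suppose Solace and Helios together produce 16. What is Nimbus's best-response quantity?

53

With rivals' combined output fixed at 16, Nimbus's profit is π_N = (86 - (1/2)·16 - (1/2)q_N)q_N - (25q_N) = (78 - (1/2)q_N)q_N - (25q_N).
∂π_N/∂q_N = 53 - q_N = 0, so q_N = 53.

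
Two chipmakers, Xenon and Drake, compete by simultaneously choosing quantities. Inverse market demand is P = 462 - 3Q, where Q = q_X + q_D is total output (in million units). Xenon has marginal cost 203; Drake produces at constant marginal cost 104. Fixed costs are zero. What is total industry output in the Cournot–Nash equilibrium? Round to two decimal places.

Xenon's profit: π_X = (462 - 3Q)q_X - (203q_X). Setting ∂π_X/∂q_X = 0: 259 - 6q_X - 3(q_D) = 0.
Drake's profit: π_D = (462 - 3Q)q_D - (104q_D). Setting ∂π_D/∂q_D = 0: 358 - 6q_D - 3(q_X) = 0.
Best responses: q_X = (259 - 3q_D)/6, q_D = (358 - 3q_X)/6.
Solving the pair: q_X = 160/9, q_D = 457/9.
Total output Q = 160/9 + 457/9 = 617/9.

68.56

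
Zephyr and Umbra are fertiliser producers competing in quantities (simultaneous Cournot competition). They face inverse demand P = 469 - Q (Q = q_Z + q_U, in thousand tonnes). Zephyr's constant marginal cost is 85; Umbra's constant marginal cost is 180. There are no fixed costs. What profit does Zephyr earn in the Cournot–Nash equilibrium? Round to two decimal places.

Zephyr's profit: π_Z = (469 - Q)q_Z - (85q_Z). Setting ∂π_Z/∂q_Z = 0: 384 - 2q_Z - (q_U) = 0.
Umbra's profit: π_U = (469 - Q)q_U - (180q_U). Setting ∂π_U/∂q_U = 0: 289 - 2q_U - (q_Z) = 0.
Best responses: q_Z = (384 - q_U)/2, q_U = (289 - q_Z)/2.
Substituting one into the other gives q_Z = 479/3 and q_U = 194/3.
Price P = 469 - 673/3 = 734/3.
Zephyr's profit: (734/3 - 85)·(479/3) = 25493.4444.

25493.44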